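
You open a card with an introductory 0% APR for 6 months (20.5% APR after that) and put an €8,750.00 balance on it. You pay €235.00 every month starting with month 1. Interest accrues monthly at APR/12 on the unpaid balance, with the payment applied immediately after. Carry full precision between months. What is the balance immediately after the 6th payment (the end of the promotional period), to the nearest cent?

Promo months 1–6 at r₀ = 0%/12 = 0; months 7+ at r₁ = 20.5%/12 = 0.0170833.
After month 6 (no interest yet): B = €8,750.00 − 6·€235.00 = €7,340.00.

€7,340.00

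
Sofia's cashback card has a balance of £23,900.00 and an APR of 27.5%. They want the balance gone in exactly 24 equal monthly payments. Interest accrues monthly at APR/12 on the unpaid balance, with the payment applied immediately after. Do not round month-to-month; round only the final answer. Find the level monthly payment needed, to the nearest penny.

Monthly rate r = 27.5%/12 = 2.29167% = 0.0229167.
Level-payment amortization: P = B₀·r / (1 − (1+r)^(−n)) = 23900.00·0.0229167 / (1 − 1.02292^(−24)).
Denominator 1 − (1+r)^(−24) = 0.419457677.
P = 547.708 / 0.419457677 ≈ 1305.75.

£1,305.75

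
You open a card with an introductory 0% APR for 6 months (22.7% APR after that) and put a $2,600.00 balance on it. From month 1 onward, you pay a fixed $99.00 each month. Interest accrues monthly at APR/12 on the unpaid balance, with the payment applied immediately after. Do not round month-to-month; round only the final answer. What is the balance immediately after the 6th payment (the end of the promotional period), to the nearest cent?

Promo months 1–6 at r₀ = 0%/12 = 0; months 7+ at r₁ = 22.7%/12 = 0.0189167.
After month 6 (no interest yet): B = $2,600.00 − 6·$99.00 = $2,006.00.

$2,006.00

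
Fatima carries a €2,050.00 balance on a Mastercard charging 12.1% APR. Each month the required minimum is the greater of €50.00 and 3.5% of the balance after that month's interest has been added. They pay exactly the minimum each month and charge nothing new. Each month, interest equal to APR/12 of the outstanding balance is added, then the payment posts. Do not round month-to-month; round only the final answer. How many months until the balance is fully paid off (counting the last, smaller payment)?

Monthly rate r = 12.1%/12 = 1.00833% = 0.0100833.
While 3.5% of the post-interest balance exceeds €50.00, each month B ← (B·(1+r))·(1 − 0.035), i.e. B shrinks by the factor (1+r)·0.965 = 0.97473.
This holds for months 1–15. Entering month 16 the balance is €1,396.44; 3.5% of the post-interest balance is now below €50.00, so the flat €50.00 minimum applies from here.
From month 16 a fixed €50.00 at rate r clears €1,396.44 in 33 more payments. Total: 15 + 33 = 48 months.

48 months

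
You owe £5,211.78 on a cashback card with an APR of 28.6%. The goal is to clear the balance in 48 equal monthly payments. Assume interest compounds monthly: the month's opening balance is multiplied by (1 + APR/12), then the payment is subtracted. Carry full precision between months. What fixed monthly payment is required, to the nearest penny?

£183.44

Monthly rate r = 28.6%/12 = 2.38333% = 0.0238333.
Level-payment amortization: P = B₀·r / (1 − (1+r)^(−n)) = 5211.78·0.0238333 / (1 − 1.02383^(−48)).
Denominator 1 − (1+r)^(−48) = 0.677154094.
P = 124.214 / 0.677154094 ≈ 183.44.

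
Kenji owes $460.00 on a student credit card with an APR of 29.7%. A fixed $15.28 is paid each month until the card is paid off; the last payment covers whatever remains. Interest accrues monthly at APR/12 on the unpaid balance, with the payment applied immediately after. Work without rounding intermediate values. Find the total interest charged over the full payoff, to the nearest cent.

$394.27

Monthly rate r = 29.7%/12 = 2.475% = 0.02475.
Payoff takes n = ⌈−ln(1 − rB₀/P)/ln(1+r)⌉ = ⌈55.907⌉ = 56 payments; the last is $13.87.
Total paid = 55·$15.28 + $13.87 = $854.27.
Total interest = total paid − principal = $854.27 − $460.00 = $394.27.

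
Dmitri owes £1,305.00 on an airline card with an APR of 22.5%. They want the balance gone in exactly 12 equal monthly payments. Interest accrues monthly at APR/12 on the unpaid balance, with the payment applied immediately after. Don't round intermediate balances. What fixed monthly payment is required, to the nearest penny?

Monthly rate r = 22.5%/12 = 1.875% = 0.01875.
Level-payment amortization: P = B₀·r / (1 − (1+r)^(−n)) = 1305.00·0.01875 / (1 − 1.01875^(−12)).
Denominator 1 − (1+r)^(−12) = 0.19981844.
P = 24.4688 / 0.19981844 ≈ 122.45.

£122.45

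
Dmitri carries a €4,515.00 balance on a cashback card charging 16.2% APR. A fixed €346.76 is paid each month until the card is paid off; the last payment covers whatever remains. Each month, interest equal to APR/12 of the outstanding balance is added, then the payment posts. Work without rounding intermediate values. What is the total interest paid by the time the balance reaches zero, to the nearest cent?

€484.47

Monthly rate r = 16.2%/12 = 1.35% = 0.0135.
Payoff takes n = ⌈−ln(1 − rB₀/P)/ln(1+r)⌉ = ⌈14.416⌉ = 15 payments; the last is €144.83.
Total paid = 14·€346.76 + €144.83 = €4,999.47.
Total interest = total paid − principal = €4,999.47 − €4,515.00 = €484.47.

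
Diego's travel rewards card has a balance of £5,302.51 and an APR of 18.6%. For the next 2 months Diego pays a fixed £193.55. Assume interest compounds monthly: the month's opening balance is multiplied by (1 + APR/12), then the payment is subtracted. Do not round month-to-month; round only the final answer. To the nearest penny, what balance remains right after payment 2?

Monthly rate r = 18.6%/12 = 1.55% = 0.0155.
Each month: B ← B·(1+r) − £193.55.
Month 1: interest £82.19; balance after payment £5,191.15.
Month 2: interest £80.46; balance after payment £5,078.06.

£5,078.06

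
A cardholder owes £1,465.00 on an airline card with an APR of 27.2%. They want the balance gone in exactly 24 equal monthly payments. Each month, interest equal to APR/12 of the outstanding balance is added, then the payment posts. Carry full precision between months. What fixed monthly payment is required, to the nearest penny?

Monthly rate r = 27.2%/12 = 2.26667% = 0.0226667.
Level-payment amortization: P = B₀·r / (1 − (1+r)^(−n)) = 1465.00·0.0226667 / (1 − 1.02267^(−24)).
Denominator 1 − (1+r)^(−24) = 0.416042035.
P = 33.2067 / 0.416042035 ≈ 79.82.

£79.82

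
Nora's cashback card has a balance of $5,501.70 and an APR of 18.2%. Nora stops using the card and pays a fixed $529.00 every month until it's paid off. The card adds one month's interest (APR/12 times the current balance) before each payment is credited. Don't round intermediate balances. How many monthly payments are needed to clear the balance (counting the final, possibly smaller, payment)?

Monthly rate r = 18.2%/12 = 1.51667% = 0.0151667.
Recurrence: B ← B·(1+r) − $529.00.
Month 1: interest $83.44; balance after payment $5,056.14.
Month 2: interest $76.68; balance after payment $4,603.83.
Closed form: n = −ln(1 − rB₀/P)/ln(1+r) = −ln(0.84226)/ln(1.01517) ≈ 11.404, so the balance reaches zero during payment 12.

12 months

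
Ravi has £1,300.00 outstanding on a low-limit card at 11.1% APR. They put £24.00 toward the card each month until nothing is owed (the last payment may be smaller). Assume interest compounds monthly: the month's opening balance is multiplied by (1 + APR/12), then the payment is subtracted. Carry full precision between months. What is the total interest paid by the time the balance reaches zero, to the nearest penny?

£512.20

Monthly rate r = 11.1%/12 = 0.925% = 0.00925.
Payoff takes n = ⌈−ln(1 − rB₀/P)/ln(1+r)⌉ = ⌈75.507⌉ = 76 payments; the last is £12.20.
Total paid = 75·£24.00 + £12.20 = £1,812.20.
Total interest = total paid − principal = £1,812.20 − £1,300.00 = £512.20.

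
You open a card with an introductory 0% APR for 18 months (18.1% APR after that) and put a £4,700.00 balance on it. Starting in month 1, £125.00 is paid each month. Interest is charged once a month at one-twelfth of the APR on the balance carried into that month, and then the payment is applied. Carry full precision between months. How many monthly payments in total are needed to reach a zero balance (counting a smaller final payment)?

42 payments

Promo months 1–18 at r₀ = 0%/12 = 0; months 19+ at r₁ = 18.1%/12 = 0.0150833.
After month 18 (no interest yet): B = £4,700.00 − 18·£125.00 = £2,450.00.
Then at r₁ with £125.00/mo: n₂ = −ln(1 − r₁·B/P)/ln(1+r₁) ≈ 23.41 → 24 more payments.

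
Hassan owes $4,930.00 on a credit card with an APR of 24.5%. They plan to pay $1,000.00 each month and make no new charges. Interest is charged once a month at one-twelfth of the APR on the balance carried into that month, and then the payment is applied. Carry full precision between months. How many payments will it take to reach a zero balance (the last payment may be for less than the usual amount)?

6 payments

Monthly rate r = 24.5%/12 = 2.04167% = 0.0204167.
Recurrence: B ← B·(1+r) − $1,000.00.
Month 1: interest $100.65; balance after payment $4,030.65.
Month 2: interest $82.29; balance after payment $3,112.95.
Month 3: interest $63.56; balance after payment $2,176.50.
Month 4: interest $44.44; balance after payment $1,220.94.
Month 5: interest $24.93; balance after payment $245.87.
Month 6: interest $5.02; balance after payment $0.00.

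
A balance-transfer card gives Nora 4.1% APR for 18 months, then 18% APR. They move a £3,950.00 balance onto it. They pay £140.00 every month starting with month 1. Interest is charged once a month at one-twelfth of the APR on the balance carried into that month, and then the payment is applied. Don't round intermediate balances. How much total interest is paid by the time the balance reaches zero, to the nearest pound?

£345

Promo months 1–18 at r₀ = 4.1%/12 = 0.00341667; months 19+ at r₁ = 18%/12 = 0.015.
After month 18: iterate B ← B·(1+r₀) − £140.00 for 18 months → £1,605.57.
Then at r₁ with £140.00/mo: n₂ = −ln(1 − r₁·B/P)/ln(1+r₁) ≈ 12.68 → 13 more payments.
Total paid = 30·£140.00 + £95.29 = £4,295.29; interest = £4,295.29 − £3,950.00 = £345.29.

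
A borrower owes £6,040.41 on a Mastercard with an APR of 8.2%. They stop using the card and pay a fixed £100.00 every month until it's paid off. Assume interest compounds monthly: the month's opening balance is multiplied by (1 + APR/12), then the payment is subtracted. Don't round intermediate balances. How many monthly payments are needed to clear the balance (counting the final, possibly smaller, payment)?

Monthly rate r = 8.2%/12 = 0.683333% = 0.00683333.
Recurrence: B ← B·(1+r) − £100.00.
Month 1: interest £41.28; balance after payment £5,981.69.
Month 2: interest £40.87; balance after payment £5,922.56.
Closed form: n = −ln(1 − rB₀/P)/ln(1+r) = −ln(0.58724)/ln(1.00683) ≈ 78.167, so the balance reaches zero during payment 79.

79 payments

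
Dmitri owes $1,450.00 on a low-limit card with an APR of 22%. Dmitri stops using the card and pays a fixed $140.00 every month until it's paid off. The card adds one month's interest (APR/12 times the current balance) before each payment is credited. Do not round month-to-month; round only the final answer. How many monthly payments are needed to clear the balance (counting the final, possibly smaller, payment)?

12 months

Monthly rate r = 22%/12 = 1.83333% = 0.0183333.
Recurrence: B ← B·(1+r) − $140.00.
Month 1: interest $26.58; balance after payment $1,336.58.
Month 2: interest $24.50; balance after payment $1,221.09.
Closed form: n = −ln(1 − rB₀/P)/ln(1+r) = −ln(0.81012)/ln(1.01833) ≈ 11.591, so the balance reaches zero during payment 12.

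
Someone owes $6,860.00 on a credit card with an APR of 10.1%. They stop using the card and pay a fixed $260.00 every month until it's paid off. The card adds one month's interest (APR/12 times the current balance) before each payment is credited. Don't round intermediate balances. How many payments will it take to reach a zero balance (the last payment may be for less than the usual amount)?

Monthly rate r = 10.1%/12 = 0.841667% = 0.00841667.
Recurrence: B ← B·(1+r) − $260.00.
Month 1: interest $57.74; balance after payment $6,657.74.
Month 2: interest $56.04; balance after payment $6,453.77.
Closed form: n = −ln(1 − rB₀/P)/ln(1+r) = −ln(0.77793)/ln(1.00842) ≈ 29.961, so the balance reaches zero during payment 30.

30 months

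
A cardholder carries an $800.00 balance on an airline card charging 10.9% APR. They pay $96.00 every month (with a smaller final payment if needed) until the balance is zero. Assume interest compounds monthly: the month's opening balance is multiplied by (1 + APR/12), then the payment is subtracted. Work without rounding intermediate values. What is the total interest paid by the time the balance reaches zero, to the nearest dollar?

Monthly rate r = 10.9%/12 = 0.908333% = 0.00908333.
Payoff takes n = ⌈−ln(1 − rB₀/P)/ln(1+r)⌉ = ⌈8.705⌉ = 9 payments; the last is $67.76.
Total paid = 8·$96.00 + $67.76 = $835.76.
Total interest = total paid − principal = $835.76 − $800.00 = $35.76.

$36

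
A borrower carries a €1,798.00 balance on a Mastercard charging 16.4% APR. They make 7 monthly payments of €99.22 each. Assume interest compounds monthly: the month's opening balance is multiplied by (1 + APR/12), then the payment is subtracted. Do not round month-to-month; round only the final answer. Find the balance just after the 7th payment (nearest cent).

€1,253.55

Monthly rate r = 16.4%/12 = 1.36667% = 0.0136667.
Each month: B ← B·(1+r) − €99.22.
Month 1: interest €24.57; balance after payment €1,723.35.
Month 2: interest €23.55; balance after payment €1,647.69.
Month 3: interest €22.52; balance after payment €1,570.98.
Month 4: interest €21.47; balance after payment €1,493.23.
Month 5: interest €20.41; balance after payment €1,414.42.
Month 6: interest €19.33; balance after payment €1,334.53.
Month 7: interest €18.24; balance after payment €1,253.55.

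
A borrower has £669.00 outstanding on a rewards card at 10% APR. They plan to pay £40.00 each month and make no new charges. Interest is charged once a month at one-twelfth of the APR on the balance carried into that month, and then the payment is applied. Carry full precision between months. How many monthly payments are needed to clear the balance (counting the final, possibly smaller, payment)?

Monthly rate r = 10%/12 = 0.833333% = 0.00833333.
Recurrence: B ← B·(1+r) − £40.00.
Month 1: interest £5.58; balance after payment £634.58.
Month 2: interest £5.29; balance after payment £599.86.
Closed form: n = −ln(1 − rB₀/P)/ln(1+r) = −ln(0.86062)/ln(1.00833) ≈ 18.087, so the balance reaches zero during payment 19.

19 payments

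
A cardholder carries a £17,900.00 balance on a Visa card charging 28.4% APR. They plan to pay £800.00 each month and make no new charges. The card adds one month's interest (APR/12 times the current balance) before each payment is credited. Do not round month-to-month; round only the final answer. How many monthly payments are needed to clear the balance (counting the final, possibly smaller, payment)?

Monthly rate r = 28.4%/12 = 2.36667% = 0.0236667.
Recurrence: B ← B·(1+r) − £800.00.
Month 1: interest £423.63; balance after payment £17,523.63.
Month 2: interest £414.73; balance after payment £17,138.36.
Closed form: n = −ln(1 − rB₀/P)/ln(1+r) = −ln(0.47046)/ln(1.02367) ≈ 32.237, so the balance reaches zero during payment 33.

33 months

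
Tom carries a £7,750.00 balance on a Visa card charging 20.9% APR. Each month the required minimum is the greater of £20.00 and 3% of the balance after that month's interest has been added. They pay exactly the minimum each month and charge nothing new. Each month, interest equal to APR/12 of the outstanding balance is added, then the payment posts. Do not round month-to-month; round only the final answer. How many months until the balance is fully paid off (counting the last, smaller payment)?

Monthly rate r = 20.9%/12 = 1.74167% = 0.0174167.
While 3% of the post-interest balance exceeds £20.00, each month B ← (B·(1+r))·(1 − 0.03), i.e. B shrinks by the factor (1+r)·0.97 = 0.98689.
This holds for months 1–188. Entering month 189 the balance is £648.89; 3% of the post-interest balance is now below £20.00, so the flat £20.00 minimum applies from here.
From month 189 a fixed £20.00 at rate r clears £648.89 in 49 more payments. Total: 188 + 49 = 237 months.

237 months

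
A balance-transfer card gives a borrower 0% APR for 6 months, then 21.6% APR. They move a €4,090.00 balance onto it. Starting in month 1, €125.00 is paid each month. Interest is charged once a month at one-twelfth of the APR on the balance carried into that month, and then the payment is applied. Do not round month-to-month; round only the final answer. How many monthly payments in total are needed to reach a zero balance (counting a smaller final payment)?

Promo months 1–6 at r₀ = 0%/12 = 0; months 7+ at r₁ = 21.6%/12 = 0.018.
After month 6 (no interest yet): B = €4,090.00 − 6·€125.00 = €3,340.00.
Then at r₁ with €125.00/mo: n₂ = −ln(1 − r₁·B/P)/ln(1+r₁) ≈ 36.76 → 37 more payments.

43 payments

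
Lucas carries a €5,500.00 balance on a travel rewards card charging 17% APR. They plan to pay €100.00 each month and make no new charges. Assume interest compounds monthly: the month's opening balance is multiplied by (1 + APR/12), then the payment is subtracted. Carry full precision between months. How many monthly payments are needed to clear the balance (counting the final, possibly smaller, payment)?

108 months

Monthly rate r = 17%/12 = 1.41667% = 0.0141667.
Recurrence: B ← B·(1+r) − €100.00.
Month 1: interest €77.92; balance after payment €5,477.92.
Month 2: interest €77.60; balance after payment €5,455.52.
Closed form: n = −ln(1 − rB₀/P)/ln(1+r) = −ln(0.22083)/ln(1.01417) ≈ 107.366, so the balance reaches zero during payment 108.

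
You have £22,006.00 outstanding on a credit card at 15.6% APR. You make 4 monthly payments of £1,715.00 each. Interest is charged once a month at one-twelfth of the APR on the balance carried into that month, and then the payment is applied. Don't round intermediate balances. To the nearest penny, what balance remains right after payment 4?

Monthly rate r = 15.6%/12 = 1.3% = 0.013.
Each month: B ← B·(1+r) − £1,715.00.
Month 1: interest £286.08; balance after payment £20,577.08.
Month 2: interest £267.50; balance after payment £19,129.58.
Month 3: interest £248.68; balance after payment £17,663.26.
Month 4: interest £229.62; balance after payment £16,177.89.

£16,177.89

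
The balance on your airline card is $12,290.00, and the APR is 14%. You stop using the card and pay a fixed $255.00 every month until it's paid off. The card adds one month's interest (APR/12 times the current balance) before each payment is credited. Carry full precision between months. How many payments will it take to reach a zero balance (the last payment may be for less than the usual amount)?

Monthly rate r = 14%/12 = 1.16667% = 0.0116667.
Recurrence: B ← B·(1+r) − $255.00.
Month 1: interest $143.38; balance after payment $12,178.38.
Month 2: interest $142.08; balance after payment $12,065.46.
Closed form: n = −ln(1 − rB₀/P)/ln(1+r) = −ln(0.43771)/ln(1.01167) ≈ 71.229, so the balance reaches zero during payment 72.

72 months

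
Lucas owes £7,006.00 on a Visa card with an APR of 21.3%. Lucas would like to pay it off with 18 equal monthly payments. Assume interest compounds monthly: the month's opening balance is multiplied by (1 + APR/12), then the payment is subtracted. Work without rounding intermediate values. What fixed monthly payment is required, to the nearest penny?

Monthly rate r = 21.3%/12 = 1.775% = 0.01775.
Level-payment amortization: P = B₀·r / (1 − (1+r)^(−n)) = 7006.00·0.01775 / (1 − 1.01775^(−18)).
Denominator 1 − (1+r)^(−18) = 0.271448929.
P = 124.357 / 0.271448929 ≈ 458.12.

£458.12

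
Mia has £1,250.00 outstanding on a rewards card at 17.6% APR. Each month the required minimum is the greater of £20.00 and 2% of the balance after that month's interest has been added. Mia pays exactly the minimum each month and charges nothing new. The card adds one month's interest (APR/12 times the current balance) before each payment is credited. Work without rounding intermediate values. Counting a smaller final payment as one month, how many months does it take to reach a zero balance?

Monthly rate r = 17.6%/12 = 1.46667% = 0.0146667.
While 2% of the post-interest balance exceeds £20.00, each month B ← (B·(1+r))·(1 − 0.02), i.e. B shrinks by the factor (1+r)·0.98 = 0.99437.
This holds for months 1–43. Entering month 44 the balance is £980.70; 2% of the post-interest balance is now below £20.00, so the flat £20.00 minimum applies from here.
From month 44 a fixed £20.00 at rate r clears £980.70 in 88 more payments. Total: 43 + 88 = 131 months.

131 months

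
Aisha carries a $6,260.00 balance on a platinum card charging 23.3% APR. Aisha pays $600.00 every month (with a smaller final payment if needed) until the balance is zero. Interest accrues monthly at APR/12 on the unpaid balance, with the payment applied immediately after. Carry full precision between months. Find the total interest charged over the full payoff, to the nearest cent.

$803.97

Monthly rate r = 23.3%/12 = 1.94167% = 0.0194167.
Payoff takes n = ⌈−ln(1 − rB₀/P)/ln(1+r)⌉ = ⌈11.772⌉ = 12 payments; the last is $463.97.
Total paid = 11·$600.00 + $463.97 = $7,063.97.
Total interest = total paid − principal = $7,063.97 − $6,260.00 = $803.97.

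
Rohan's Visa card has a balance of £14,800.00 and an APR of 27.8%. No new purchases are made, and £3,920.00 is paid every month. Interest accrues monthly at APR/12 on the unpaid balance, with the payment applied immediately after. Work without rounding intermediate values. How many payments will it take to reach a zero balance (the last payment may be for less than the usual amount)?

4 months

Monthly rate r = 27.8%/12 = 2.31667% = 0.0231667.
Recurrence: B ← B·(1+r) − £3,920.00.
Month 1: interest £342.87; balance after payment £11,222.87.
Month 2: interest £260.00; balance after payment £7,562.86.
Month 3: interest £175.21; balance after payment £3,818.07.
Month 4: interest £88.45; balance after payment £0.00.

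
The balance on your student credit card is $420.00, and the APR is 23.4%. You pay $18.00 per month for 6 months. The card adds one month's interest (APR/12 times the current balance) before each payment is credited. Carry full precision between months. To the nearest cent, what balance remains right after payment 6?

$358.19

Monthly rate r = 23.4%/12 = 1.95% = 0.0195.
Each month: B ← B·(1+r) − $18.00.
Month 1: interest $8.19; balance after payment $410.19.
Month 2: interest $8.00; balance after payment $400.19.
Month 3: interest $7.80; balance after payment $389.99.
Month 4: interest $7.60; balance after payment $379.60.
Month 5: interest $7.40; balance after payment $369.00.
Month 6: interest $7.20; balance after payment $358.19.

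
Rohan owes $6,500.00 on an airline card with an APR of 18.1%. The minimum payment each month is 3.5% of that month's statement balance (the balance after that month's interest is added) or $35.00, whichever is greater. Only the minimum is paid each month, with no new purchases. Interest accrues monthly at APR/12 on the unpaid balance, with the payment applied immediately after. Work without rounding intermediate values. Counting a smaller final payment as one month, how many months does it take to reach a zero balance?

129 months

Monthly rate r = 18.1%/12 = 1.50833% = 0.0150833.
While 3.5% of the post-interest balance exceeds $35.00, each month B ← (B·(1+r))·(1 − 0.035), i.e. B shrinks by the factor (1+r)·0.965 = 0.97956.
This holds for months 1–92. Entering month 93 the balance is $971.81; 3.5% of the post-interest balance is now below $35.00, so the flat $35.00 minimum applies from here.
From month 93 a fixed $35.00 at rate r clears $971.81 in 37 more payments. Total: 92 + 37 = 129 months.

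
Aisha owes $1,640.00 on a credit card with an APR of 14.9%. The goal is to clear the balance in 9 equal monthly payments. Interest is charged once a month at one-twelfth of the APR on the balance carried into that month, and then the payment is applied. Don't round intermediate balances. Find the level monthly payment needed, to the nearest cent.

$193.72

Monthly rate r = 14.9%/12 = 1.24167% = 0.0124167.
Level-payment amortization: P = B₀·r / (1 − (1+r)^(−n)) = 1640.00·0.0124167 / (1 − 1.01242^(−9)).
Denominator 1 − (1+r)^(−9) = 0.105116654.
P = 20.3633 / 0.105116654 ≈ 193.72.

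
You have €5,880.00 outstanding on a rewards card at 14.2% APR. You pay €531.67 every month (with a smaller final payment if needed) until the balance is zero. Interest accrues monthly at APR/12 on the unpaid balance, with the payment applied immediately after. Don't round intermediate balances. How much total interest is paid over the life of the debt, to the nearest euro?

€459

Monthly rate r = 14.2%/12 = 1.18333% = 0.0118333.
Payoff takes n = ⌈−ln(1 − rB₀/P)/ln(1+r)⌉ = ⌈11.923⌉ = 12 payments; the last is €491.08.
Total paid = 11·€531.67 + €491.08 = €6,339.45.
Total interest = total paid − principal = €6,339.45 − €5,880.00 = €459.45.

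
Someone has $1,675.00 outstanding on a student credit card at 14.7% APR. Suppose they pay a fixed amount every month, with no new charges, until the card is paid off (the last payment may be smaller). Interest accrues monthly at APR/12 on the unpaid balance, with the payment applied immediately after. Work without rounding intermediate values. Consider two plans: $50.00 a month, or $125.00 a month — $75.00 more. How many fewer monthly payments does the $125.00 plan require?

Monthly rate r = 14.7%/12 = 1.225% = 0.01225.
At $50.00/mo: n = ⌈−ln(1 − rB₀/P)/ln(1+r)⌉ = 44 payments (last $19.45); total interest = total paid − $1,675.00 = $494.45.
At $125.00/mo: 15 payments (last $90.99); total interest $165.99.
Payments saved = 44 − 15 = 29.

29 fewer payments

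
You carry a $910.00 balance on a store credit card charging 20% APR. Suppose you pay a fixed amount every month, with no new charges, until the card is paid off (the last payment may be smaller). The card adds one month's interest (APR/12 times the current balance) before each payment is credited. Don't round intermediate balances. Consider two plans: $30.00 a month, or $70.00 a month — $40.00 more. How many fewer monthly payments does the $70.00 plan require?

28 fewer payments

Monthly rate r = 20%/12 = 1.66667% = 0.0166667.
At $30.00/mo: n = ⌈−ln(1 − rB₀/P)/ln(1+r)⌉ = 43 payments (last $18.37); total interest = total paid − $910.00 = $368.37.
At $70.00/mo: 15 payments (last $54.25); total interest $124.25.
Payments saved = 43 − 15 = 28.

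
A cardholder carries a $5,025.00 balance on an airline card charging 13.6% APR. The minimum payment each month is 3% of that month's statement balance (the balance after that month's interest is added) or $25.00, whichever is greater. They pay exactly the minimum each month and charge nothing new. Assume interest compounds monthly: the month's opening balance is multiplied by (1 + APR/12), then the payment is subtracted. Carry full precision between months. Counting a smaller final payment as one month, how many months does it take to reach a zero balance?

136 months

Monthly rate r = 13.6%/12 = 1.13333% = 0.0113333.
While 3% of the post-interest balance exceeds $25.00, each month B ← (B·(1+r))·(1 − 0.03), i.e. B shrinks by the factor (1+r)·0.97 = 0.98099.
This holds for months 1–95. Entering month 96 the balance is $811.73; 3% of the post-interest balance is now below $25.00, so the flat $25.00 minimum applies from here.
From month 96 a fixed $25.00 at rate r clears $811.73 in 41 more payments. Total: 95 + 41 = 136 months.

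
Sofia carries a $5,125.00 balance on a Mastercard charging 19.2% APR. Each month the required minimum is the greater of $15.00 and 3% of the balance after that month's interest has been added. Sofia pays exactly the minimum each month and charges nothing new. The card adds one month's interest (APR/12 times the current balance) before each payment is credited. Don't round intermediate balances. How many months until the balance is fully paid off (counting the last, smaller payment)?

Monthly rate r = 19.2%/12 = 1.6% = 0.016.
While 3% of the post-interest balance exceeds $15.00, each month B ← (B·(1+r))·(1 − 0.03), i.e. B shrinks by the factor (1+r)·0.97 = 0.98552.
This holds for months 1–161. Entering month 162 the balance is $489.59; 3% of the post-interest balance is now below $15.00, so the flat $15.00 minimum applies from here.
From month 162 a fixed $15.00 at rate r clears $489.59 in 47 more payments. Total: 161 + 47 = 208 months.

208 months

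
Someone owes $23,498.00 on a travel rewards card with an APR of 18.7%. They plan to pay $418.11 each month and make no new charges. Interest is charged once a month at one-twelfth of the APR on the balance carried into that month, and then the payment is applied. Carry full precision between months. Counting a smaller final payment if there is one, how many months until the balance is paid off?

135 months

Monthly rate r = 18.7%/12 = 1.55833% = 0.0155833.
Recurrence: B ← B·(1+r) − $418.11.
Month 1: interest $366.18; balance after payment $23,446.07.
Month 2: interest $365.37; balance after payment $23,393.33.
Closed form: n = −ln(1 − rB₀/P)/ln(1+r) = −ln(0.12421)/ln(1.01558) ≈ 134.888, so the balance reaches zero during payment 135.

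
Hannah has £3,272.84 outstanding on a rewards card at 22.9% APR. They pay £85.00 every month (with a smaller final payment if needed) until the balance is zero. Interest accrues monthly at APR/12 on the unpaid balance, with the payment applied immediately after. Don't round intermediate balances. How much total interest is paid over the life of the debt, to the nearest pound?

£2,695

Monthly rate r = 22.9%/12 = 1.90833% = 0.0190833.
Payoff takes n = ⌈−ln(1 − rB₀/P)/ln(1+r)⌉ = ⌈70.210⌉ = 71 payments; the last is £17.97.
Total paid = 70·£85.00 + £17.97 = £5,967.97.
Total interest = total paid − principal = £5,967.97 − £3,272.84 = £2,695.13.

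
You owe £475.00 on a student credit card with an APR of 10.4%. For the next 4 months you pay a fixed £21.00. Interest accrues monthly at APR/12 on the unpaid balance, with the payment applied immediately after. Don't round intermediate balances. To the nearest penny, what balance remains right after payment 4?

£406.58

Monthly rate r = 10.4%/12 = 0.866667% = 0.00866667.
Each month: B ← B·(1+r) − £21.00.
Month 1: interest £4.12; balance after payment £458.12.
Month 2: interest £3.97; balance after payment £441.09.
Month 3: interest £3.82; balance after payment £423.91.
Month 4: interest £3.67; balance after payment £406.58.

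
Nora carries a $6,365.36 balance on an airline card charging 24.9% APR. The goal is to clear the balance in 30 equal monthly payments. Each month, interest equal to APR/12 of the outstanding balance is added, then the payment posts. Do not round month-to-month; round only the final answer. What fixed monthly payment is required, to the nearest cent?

Monthly rate r = 24.9%/12 = 2.075% = 0.02075.
Level-payment amortization: P = B₀·r / (1 − (1+r)^(−n)) = 6365.36·0.02075 / (1 − 1.02075^(−30)).
Denominator 1 − (1+r)^(−30) = 0.459969434.
P = 132.081 / 0.459969434 ≈ 287.15.

$287.15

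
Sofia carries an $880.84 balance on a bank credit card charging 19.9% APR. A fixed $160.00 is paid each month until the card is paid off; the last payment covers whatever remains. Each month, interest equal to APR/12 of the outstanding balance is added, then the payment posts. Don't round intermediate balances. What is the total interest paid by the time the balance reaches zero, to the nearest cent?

$50.67

Monthly rate r = 19.9%/12 = 1.65833% = 0.0165833.
Payoff takes n = ⌈−ln(1 − rB₀/P)/ln(1+r)⌉ = ⌈5.821⌉ = 6 payments; the last is $131.51.
Total paid = 5·$160.00 + $131.51 = $931.51.
Total interest = total paid − principal = $931.51 − $880.84 = $50.67.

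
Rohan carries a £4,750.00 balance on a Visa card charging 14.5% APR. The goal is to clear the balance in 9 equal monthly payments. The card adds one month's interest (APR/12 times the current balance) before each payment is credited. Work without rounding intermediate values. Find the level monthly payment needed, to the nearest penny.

£560.17

Monthly rate r = 14.5%/12 = 1.20833% = 0.0120833.
Level-payment amortization: P = B₀·r / (1 − (1+r)^(−n)) = 4750.00·0.0120833 / (1 − 1.01208^(−9)).
Denominator 1 − (1+r)^(−9) = 0.102460559.
P = 57.3958 / 0.102460559 ≈ 560.17.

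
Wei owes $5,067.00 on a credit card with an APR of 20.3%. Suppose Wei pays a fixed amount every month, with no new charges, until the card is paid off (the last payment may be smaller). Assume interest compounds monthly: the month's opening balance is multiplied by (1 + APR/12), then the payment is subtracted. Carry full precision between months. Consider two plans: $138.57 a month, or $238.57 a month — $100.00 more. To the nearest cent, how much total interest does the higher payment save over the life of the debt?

$1,630.41

Monthly rate r = 20.3%/12 = 1.69167% = 0.0169167.
At $138.57/mo: n = ⌈−ln(1 − rB₀/P)/ln(1+r)⌉ = 58 payments (last $63.66); total interest = total paid − $5,067.00 = $2,895.15.
At $238.57/mo: 27 payments (last $128.92); total interest $1,264.74.
Interest saved = $2,895.15 − $1,264.74 = $1,630.41.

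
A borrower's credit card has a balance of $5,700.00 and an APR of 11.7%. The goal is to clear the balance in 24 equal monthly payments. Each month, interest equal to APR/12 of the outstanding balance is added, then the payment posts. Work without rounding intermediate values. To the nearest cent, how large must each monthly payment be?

$267.52

Monthly rate r = 11.7%/12 = 0.975% = 0.00975.
Level-payment amortization: P = B₀·r / (1 − (1+r)^(−n)) = 5700.00·0.00975 / (1 − 1.00975^(−24)).
Denominator 1 − (1+r)^(−24) = 0.207740755.
P = 55.575 / 0.207740755 ≈ 267.52.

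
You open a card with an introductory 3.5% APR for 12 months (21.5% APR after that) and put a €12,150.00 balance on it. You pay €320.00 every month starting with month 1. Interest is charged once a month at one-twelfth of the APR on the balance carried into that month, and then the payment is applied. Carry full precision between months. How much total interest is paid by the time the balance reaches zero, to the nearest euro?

€3,683

Promo months 1–12 at r₀ = 3.5%/12 = 0.00291667; months 13+ at r₁ = 21.5%/12 = 0.0179167.
After month 12: iterate B ← B·(1+r₀) − €320.00 for 12 months → €8,679.94.
Then at r₁ with €320.00/mo: n₂ = −ln(1 − r₁·B/P)/ln(1+r₁) ≈ 37.48 → 38 more payments.
Total paid = 49·€320.00 + €153.10 = €15,833.10; interest = €15,833.10 − €12,150.00 = €3,683.10.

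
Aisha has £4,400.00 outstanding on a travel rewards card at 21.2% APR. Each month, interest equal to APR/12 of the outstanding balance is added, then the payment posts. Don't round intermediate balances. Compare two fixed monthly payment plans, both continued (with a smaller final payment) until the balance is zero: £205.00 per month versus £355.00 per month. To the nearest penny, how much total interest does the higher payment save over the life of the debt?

£570.72

Monthly rate r = 21.2%/12 = 1.76667% = 0.0176667.
At £205.00/mo: n = ⌈−ln(1 − rB₀/P)/ln(1+r)⌉ = 28 payments (last £45.85); total interest = total paid − £4,400.00 = £1,180.85.
At £355.00/mo: 15 payments (last £40.13); total interest £610.13.
Interest saved = £1,180.85 − £610.13 = £570.72.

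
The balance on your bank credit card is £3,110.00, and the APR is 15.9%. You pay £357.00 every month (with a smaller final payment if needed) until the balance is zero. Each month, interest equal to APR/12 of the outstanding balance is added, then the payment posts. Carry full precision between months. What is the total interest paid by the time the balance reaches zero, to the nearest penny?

£216.97

Monthly rate r = 15.9%/12 = 1.325% = 0.01325.
Payoff takes n = ⌈−ln(1 − rB₀/P)/ln(1+r)⌉ = ⌈9.318⌉ = 10 payments; the last is £113.97.
Total paid = 9·£357.00 + £113.97 = £3,326.97.
Total interest = total paid − principal = £3,326.97 − £3,110.00 = £216.97.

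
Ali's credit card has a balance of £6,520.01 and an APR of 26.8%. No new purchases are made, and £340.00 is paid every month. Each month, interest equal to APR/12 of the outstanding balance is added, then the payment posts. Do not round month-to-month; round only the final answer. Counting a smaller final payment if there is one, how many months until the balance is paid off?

26 payments

Monthly rate r = 26.8%/12 = 2.23333% = 0.0223333.
Recurrence: B ← B·(1+r) − £340.00.
Month 1: interest £145.61; balance after payment £6,325.62.
Month 2: interest £141.27; balance after payment £6,126.90.
Closed form: n = −ln(1 − rB₀/P)/ln(1+r) = −ln(0.57172)/ln(1.02233) ≈ 25.313, so the balance reaches zero during payment 26.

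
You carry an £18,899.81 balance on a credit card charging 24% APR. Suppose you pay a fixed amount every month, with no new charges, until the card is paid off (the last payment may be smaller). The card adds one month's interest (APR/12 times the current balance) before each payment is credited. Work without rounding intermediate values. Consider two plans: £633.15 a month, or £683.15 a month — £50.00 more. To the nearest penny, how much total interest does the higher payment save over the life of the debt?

£1,255.71

Monthly rate r = 24%/12 = 2% = 0.02.
At £633.15/mo: n = ⌈−ln(1 − rB₀/P)/ln(1+r)⌉ = 46 payments (last £567.23); total interest = total paid − £18,899.81 = £10,159.17.
At £683.15/mo: 41 payments (last £477.27); total interest £8,903.46.
Interest saved = £10,159.17 − £8,903.46 = £1,255.71.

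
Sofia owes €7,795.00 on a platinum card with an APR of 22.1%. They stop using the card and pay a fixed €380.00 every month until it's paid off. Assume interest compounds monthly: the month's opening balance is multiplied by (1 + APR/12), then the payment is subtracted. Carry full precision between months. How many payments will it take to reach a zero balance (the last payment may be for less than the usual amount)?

Monthly rate r = 22.1%/12 = 1.84167% = 0.0184167.
Recurrence: B ← B·(1+r) − €380.00.
Month 1: interest €143.56; balance after payment €7,558.56.
Month 2: interest €139.20; balance after payment €7,317.76.
Closed form: n = −ln(1 − rB₀/P)/ln(1+r) = −ln(0.62222)/ln(1.01842) ≈ 25.999, so the balance reaches zero during payment 26.

26 payments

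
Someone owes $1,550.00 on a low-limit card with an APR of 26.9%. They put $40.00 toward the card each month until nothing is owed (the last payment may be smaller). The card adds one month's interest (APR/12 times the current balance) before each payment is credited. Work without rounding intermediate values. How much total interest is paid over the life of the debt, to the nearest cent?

Monthly rate r = 26.9%/12 = 2.24167% = 0.0224167.
Payoff takes n = ⌈−ln(1 − rB₀/P)/ln(1+r)⌉ = ⌈91.562⌉ = 92 payments; the last is $22.61.
Total paid = 91·$40.00 + $22.61 = $3,662.61.
Total interest = total paid − principal = $3,662.61 − $1,550.00 = $2,112.61.

$2,112.61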